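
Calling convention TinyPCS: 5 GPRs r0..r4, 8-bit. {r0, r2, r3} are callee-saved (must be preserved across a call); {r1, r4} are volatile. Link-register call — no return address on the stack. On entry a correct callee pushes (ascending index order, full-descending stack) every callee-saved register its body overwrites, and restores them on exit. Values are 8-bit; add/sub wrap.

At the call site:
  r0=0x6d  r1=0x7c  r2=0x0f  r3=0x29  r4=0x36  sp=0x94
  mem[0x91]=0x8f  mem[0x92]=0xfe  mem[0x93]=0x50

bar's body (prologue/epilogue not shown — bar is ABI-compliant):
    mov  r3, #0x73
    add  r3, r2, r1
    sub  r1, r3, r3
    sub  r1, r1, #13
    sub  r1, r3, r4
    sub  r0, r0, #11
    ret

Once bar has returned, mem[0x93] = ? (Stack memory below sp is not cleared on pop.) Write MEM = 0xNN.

MEM = 0x6d

prologue: push r0 -> mem[0x93]=0x6d, sp=0x93
prologue: push r3 -> mem[0x92]=0x29, sp=0x92
body[0] mov  r3, #0x73 -> r3=0x73
body[1] add  r3, r2, r1 -> r3=0x8b
body[2] sub  r1, r3, r3 -> r1=0x00
body[3] sub  r1, r1, #13 -> r1=0xf3
body[4] sub  r1, r3, r4 -> r1=0x55
body[5] sub  r0, r0, #11 -> r0=0x62
epilogue: pop r3=0x29, sp=0x93
epilogue: pop r0=0x6d, sp=0x94
prologue pushed ['r0', 'r3'] at ['0x93', '0x92']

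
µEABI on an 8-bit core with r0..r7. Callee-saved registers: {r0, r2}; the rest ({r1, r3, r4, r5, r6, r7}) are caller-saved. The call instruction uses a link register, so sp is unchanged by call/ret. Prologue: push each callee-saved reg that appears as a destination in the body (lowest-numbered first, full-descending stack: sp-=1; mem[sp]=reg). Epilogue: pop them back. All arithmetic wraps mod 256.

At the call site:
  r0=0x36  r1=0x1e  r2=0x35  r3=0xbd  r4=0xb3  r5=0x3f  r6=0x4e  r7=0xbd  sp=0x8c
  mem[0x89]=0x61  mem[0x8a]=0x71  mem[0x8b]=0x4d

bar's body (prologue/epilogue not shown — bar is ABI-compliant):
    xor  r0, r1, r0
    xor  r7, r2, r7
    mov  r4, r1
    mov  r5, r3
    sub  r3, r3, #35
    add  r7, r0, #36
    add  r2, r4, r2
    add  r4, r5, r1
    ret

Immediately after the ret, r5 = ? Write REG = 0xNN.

prologue: push r0 → mem[0x8b]=0x36, sp=0x8b
prologue: push r2 → mem[0x8a]=0x35, sp=0x8a
body[0] xor  r0, r1, r0 → r0=0x28
body[1] xor  r7, r2, r7 → r7=0x88
body[2] mov  r4, r1 → r4=0x1e
body[3] mov  r5, r3 → r5=0xbd
body[4] sub  r3, r3, #35 → r3=0x9a
body[5] add  r7, r0, #36 → r7=0x4c
body[6] add  r2, r4, r2 → r2=0x53
body[7] add  r4, r5, r1 → r4=0xdb
epilogue: pop r2=0x35, sp=0x8b
epilogue: pop r0=0x36, sp=0x8c
r5 is caller-saved → body value

REG = 0xbd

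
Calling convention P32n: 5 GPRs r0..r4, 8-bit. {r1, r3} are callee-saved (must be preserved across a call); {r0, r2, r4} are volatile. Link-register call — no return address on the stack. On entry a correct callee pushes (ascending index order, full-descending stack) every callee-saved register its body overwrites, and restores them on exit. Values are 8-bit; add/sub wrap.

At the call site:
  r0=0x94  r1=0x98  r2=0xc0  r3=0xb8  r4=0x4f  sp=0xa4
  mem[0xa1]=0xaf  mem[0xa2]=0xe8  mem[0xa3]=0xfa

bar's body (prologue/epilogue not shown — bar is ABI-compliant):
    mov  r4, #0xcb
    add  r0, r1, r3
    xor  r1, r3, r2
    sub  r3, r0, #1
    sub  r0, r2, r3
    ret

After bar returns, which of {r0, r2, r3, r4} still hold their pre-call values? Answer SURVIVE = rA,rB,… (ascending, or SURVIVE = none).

prologue: push r1 → mem[0xa3]=0x98, sp=0xa3
prologue: push r3 → mem[0xa2]=0xb8, sp=0xa2
body[0] mov  r4, #0xcb → r4=0xcb
body[1] add  r0, r1, r3 → r0=0x50
body[2] xor  r1, r3, r2 → r1=0x78
body[3] sub  r3, r0, #1 → r3=0x4f
body[4] sub  r0, r2, r3 → r0=0x71
epilogue: pop r3=0xb8, sp=0xa3
epilogue: pop r1=0x98, sp=0xa4
r0: caller-saved, written=True
r2: caller-saved, written=False
r3: callee-saved, written=True
r4: caller-saved, written=True

SURVIVE = r2,r3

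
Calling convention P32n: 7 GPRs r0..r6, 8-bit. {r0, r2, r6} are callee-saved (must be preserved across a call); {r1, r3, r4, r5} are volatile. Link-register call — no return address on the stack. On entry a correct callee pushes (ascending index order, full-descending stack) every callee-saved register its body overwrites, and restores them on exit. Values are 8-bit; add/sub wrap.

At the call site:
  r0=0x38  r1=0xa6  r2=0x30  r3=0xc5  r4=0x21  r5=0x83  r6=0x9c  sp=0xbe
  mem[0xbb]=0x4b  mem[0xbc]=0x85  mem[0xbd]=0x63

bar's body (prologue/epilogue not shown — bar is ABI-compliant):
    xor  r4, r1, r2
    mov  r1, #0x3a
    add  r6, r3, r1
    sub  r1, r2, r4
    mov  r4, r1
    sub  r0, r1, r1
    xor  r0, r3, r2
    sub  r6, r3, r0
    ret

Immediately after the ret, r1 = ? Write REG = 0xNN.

prologue: push r0 → mem[0xbd]=0x38, sp=0xbd
prologue: push r6 → mem[0xbc]=0x9c, sp=0xbc
body[0] xor  r4, r1, r2 → r4=0x96
body[1] mov  r1, #0x3a → r1=0x3a
body[2] add  r6, r3, r1 → r6=0xff
body[3] sub  r1, r2, r4 → r1=0x9a
body[4] mov  r4, r1 → r4=0x9a
body[5] sub  r0, r1, r1 → r0=0x00
body[6] xor  r0, r3, r2 → r0=0xf5
body[7] sub  r6, r3, r0 → r6=0xd0
epilogue: pop r6=0x9c, sp=0xbd
epilogue: pop r0=0x38, sp=0xbe
r1 is caller-saved → body value

REG = 0x9a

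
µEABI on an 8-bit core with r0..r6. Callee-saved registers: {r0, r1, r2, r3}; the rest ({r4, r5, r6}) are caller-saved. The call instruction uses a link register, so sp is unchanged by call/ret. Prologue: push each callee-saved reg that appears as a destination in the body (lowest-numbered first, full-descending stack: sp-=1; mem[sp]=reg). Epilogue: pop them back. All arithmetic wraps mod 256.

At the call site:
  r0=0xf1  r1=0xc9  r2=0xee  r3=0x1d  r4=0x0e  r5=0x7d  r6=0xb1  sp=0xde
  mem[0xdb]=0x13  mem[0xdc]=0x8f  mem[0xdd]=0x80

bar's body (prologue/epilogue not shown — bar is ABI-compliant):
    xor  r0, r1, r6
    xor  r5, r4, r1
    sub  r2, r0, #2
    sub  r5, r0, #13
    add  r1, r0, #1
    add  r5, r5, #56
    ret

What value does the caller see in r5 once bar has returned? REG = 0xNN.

REG = 0xa3

prologue: push r0 -> mem[0xdd]=0xf1, sp=0xdd
prologue: push r1 -> mem[0xdc]=0xc9, sp=0xdc
prologue: push r2 -> mem[0xdb]=0xee, sp=0xdb
body[0] xor  r0, r1, r6 -> r0=0x78
body[1] xor  r5, r4, r1 -> r5=0xc7
body[2] sub  r2, r0, #2 -> r2=0x76
body[3] sub  r5, r0, #13 -> r5=0x6b
body[4] add  r1, r0, #1 -> r1=0x79
body[5] add  r5, r5, #56 -> r5=0xa3
epilogue: pop r2=0xee, sp=0xdc
epilogue: pop r1=0xc9, sp=0xdd
epilogue: pop r0=0xf1, sp=0xde
r5 is caller-saved -> body value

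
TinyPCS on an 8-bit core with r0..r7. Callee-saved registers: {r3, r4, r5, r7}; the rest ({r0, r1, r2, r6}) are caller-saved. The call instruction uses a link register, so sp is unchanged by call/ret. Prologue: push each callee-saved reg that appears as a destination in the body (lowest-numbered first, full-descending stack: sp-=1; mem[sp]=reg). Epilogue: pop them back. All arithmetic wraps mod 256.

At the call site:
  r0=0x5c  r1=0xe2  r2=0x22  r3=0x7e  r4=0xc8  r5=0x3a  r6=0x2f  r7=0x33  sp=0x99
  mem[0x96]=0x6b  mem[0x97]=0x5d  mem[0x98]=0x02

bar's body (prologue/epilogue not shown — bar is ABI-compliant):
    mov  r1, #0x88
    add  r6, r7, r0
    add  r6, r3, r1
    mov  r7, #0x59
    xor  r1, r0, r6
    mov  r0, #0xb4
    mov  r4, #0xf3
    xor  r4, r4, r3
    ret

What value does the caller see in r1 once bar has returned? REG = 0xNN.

prologue: push r4 → mem[0x98]=0xc8, sp=0x98
prologue: push r7 → mem[0x97]=0x33, sp=0x97
body[0] mov  r1, #0x88 → r1=0x88
body[1] add  r6, r7, r0 → r6=0x8f
body[2] add  r6, r3, r1 → r6=0x06
body[3] mov  r7, #0x59 → r7=0x59
body[4] xor  r1, r0, r6 → r1=0x5a
body[5] mov  r0, #0xb4 → r0=0xb4
body[6] mov  r4, #0xf3 → r4=0xf3
body[7] xor  r4, r4, r3 → r4=0x8d
epilogue: pop r7=0x33, sp=0x98
epilogue: pop r4=0xc8, sp=0x99
r1 is caller-saved → body value

REG = 0x5a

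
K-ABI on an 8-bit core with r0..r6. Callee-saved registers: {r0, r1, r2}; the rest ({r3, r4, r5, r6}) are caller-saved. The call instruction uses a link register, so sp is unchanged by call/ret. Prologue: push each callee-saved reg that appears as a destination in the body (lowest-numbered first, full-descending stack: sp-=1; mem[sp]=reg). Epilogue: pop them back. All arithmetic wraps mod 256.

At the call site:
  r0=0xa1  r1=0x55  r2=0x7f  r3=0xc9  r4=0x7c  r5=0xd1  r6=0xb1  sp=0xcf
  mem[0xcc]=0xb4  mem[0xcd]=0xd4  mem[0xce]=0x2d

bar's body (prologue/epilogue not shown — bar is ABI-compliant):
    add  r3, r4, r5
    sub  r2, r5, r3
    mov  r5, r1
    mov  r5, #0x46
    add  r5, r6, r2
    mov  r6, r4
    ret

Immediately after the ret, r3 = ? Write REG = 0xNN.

prologue: push r2 → mem[0xce]=0x7f, sp=0xce
body[0] add  r3, r4, r5 → r3=0x4d
body[1] sub  r2, r5, r3 → r2=0x84
body[2] mov  r5, r1 → r5=0x55
body[3] mov  r5, #0x46 → r5=0x46
body[4] add  r5, r6, r2 → r5=0x35
body[5] mov  r6, r4 → r6=0x7c
epilogue: pop r2=0x7f, sp=0xcf
r3 is caller-saved → body value

REG = 0x4d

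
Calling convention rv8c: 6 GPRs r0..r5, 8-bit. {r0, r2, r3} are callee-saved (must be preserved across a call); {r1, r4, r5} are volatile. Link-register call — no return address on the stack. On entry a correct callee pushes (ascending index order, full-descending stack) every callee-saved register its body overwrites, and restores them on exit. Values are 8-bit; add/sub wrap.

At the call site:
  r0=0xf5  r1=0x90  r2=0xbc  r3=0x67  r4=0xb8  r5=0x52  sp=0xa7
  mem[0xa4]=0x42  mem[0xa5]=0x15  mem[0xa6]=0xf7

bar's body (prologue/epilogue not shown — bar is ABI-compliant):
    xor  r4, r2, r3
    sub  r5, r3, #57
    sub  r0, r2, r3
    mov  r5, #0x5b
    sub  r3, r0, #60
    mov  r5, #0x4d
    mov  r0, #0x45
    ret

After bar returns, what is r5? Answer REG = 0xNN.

REG = 0x4d

prologue: push r0 → mem[0xa6]=0xf5, sp=0xa6
prologue: push r3 → mem[0xa5]=0x67, sp=0xa5
body[0] xor  r4, r2, r3 → r4=0xdb
body[1] sub  r5, r3, #57 → r5=0x2e
body[2] sub  r0, r2, r3 → r0=0x55
body[3] mov  r5, #0x5b → r5=0x5b
body[4] sub  r3, r0, #60 → r3=0x19
body[5] mov  r5, #0x4d → r5=0x4d
body[6] mov  r0, #0x45 → r0=0x45
epilogue: pop r3=0x67, sp=0xa6
epilogue: pop r0=0xf5, sp=0xa7
r5 is caller-saved → body value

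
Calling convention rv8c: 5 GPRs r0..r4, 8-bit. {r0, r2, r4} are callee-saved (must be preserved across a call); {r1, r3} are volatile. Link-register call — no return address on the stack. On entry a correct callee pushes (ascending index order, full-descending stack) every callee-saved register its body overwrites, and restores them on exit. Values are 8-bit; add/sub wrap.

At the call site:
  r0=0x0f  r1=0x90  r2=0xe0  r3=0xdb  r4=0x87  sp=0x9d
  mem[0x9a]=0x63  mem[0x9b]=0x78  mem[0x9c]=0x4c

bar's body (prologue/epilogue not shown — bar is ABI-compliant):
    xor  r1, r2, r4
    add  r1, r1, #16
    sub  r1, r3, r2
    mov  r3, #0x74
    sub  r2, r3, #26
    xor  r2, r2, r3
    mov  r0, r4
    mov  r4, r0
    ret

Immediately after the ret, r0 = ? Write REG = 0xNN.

REG = 0x0f

prologue: push r0 -> mem[0x9c]=0x0f, sp=0x9c
prologue: push r2 -> mem[0x9b]=0xe0, sp=0x9b
prologue: push r4 -> mem[0x9a]=0x87, sp=0x9a
body[0] xor  r1, r2, r4 -> r1=0x67
body[1] add  r1, r1, #16 -> r1=0x77
body[2] sub  r1, r3, r2 -> r1=0xfb
body[3] mov  r3, #0x74 -> r3=0x74
body[4] sub  r2, r3, #26 -> r2=0x5a
body[5] xor  r2, r2, r3 -> r2=0x2e
body[6] mov  r0, r4 -> r0=0x87
body[7] mov  r4, r0 -> r4=0x87
epilogue: pop r4=0x87, sp=0x9b
epilogue: pop r2=0xe0, sp=0x9c
epilogue: pop r0=0x0f, sp=0x9d
r0 is callee-saved -> restored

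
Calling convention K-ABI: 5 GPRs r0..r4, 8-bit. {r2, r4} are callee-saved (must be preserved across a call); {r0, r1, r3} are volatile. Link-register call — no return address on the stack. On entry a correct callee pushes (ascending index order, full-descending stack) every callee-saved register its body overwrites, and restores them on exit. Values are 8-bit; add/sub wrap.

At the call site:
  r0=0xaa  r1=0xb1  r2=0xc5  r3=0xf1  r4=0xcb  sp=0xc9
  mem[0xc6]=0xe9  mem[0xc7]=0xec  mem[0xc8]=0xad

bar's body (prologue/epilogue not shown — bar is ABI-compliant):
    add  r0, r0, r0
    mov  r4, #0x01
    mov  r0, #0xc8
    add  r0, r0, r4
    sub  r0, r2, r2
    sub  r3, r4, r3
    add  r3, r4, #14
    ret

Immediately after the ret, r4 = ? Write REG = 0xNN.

prologue: push r4 -> mem[0xc8]=0xcb, sp=0xc8
body[0] add  r0, r0, r0 -> r0=0x54
body[1] mov  r4, #0x01 -> r4=0x01
body[2] mov  r0, #0xc8 -> r0=0xc8
body[3] add  r0, r0, r4 -> r0=0xc9
body[4] sub  r0, r2, r2 -> r0=0x00
body[5] sub  r3, r4, r3 -> r3=0x10
body[6] add  r3, r4, #14 -> r3=0x0f
epilogue: pop r4=0xcb, sp=0xc9
r4 is callee-saved -> restored

REG = 0xcb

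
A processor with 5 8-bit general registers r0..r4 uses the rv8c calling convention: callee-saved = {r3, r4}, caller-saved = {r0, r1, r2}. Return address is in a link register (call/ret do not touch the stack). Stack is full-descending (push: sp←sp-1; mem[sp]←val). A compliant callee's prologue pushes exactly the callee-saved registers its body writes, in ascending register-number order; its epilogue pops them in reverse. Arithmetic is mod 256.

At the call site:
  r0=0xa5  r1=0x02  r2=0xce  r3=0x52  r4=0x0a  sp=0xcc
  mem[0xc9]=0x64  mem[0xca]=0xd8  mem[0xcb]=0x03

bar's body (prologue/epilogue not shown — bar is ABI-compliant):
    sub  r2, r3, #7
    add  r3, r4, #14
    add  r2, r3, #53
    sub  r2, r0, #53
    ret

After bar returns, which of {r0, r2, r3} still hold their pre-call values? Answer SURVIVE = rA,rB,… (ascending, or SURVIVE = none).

SURVIVE = r0,r3

prologue: push r3 -> mem[0xcb]=0x52, sp=0xcb
body[0] sub  r2, r3, #7 -> r2=0x4b
body[1] add  r3, r4, #14 -> r3=0x18
body[2] add  r2, r3, #53 -> r2=0x4d
body[3] sub  r2, r0, #53 -> r2=0x70
epilogue: pop r3=0x52, sp=0xcc
r0: caller-saved, written=False
r2: caller-saved, written=True
r3: callee-saved, written=True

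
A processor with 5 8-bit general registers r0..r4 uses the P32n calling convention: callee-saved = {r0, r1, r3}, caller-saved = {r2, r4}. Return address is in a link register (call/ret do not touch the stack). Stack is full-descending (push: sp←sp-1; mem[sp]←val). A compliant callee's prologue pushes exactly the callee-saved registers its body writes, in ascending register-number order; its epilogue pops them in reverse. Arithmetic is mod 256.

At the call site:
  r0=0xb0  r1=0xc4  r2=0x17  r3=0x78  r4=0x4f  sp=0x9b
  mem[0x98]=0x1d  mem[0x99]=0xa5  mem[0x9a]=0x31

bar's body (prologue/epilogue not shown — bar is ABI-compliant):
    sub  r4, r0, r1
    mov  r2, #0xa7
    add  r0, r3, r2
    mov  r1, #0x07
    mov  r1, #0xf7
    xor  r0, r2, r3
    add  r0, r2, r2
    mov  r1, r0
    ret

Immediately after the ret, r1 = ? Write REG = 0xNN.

REG = 0xc4

prologue: push r0 -> mem[0x9a]=0xb0, sp=0x9a
prologue: push r1 -> mem[0x99]=0xc4, sp=0x99
body[0] sub  r4, r0, r1 -> r4=0xec
body[1] mov  r2, #0xa7 -> r2=0xa7
body[2] add  r0, r3, r2 -> r0=0x1f
body[3] mov  r1, #0x07 -> r1=0x07
body[4] mov  r1, #0xf7 -> r1=0xf7
body[5] xor  r0, r2, r3 -> r0=0xdf
body[6] add  r0, r2, r2 -> r0=0x4e
body[7] mov  r1, r0 -> r1=0x4e
epilogue: pop r1=0xc4, sp=0x9a
epilogue: pop r0=0xb0, sp=0x9b
r1 is callee-saved -> restored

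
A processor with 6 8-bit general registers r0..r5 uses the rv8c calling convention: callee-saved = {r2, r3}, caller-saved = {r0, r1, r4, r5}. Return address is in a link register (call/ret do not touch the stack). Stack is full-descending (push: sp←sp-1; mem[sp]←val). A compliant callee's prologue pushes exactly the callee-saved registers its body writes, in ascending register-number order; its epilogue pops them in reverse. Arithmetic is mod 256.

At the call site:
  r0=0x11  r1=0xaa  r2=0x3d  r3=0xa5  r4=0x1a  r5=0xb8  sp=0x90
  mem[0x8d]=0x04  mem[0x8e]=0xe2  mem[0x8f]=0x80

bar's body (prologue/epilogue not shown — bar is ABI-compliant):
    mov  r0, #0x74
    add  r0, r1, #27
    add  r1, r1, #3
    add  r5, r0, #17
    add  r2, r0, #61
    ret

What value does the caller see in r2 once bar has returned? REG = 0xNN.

prologue: push r2 -> mem[0x8f]=0x3d, sp=0x8f
body[0] mov  r0, #0x74 -> r0=0x74
body[1] add  r0, r1, #27 -> r0=0xc5
body[2] add  r1, r1, #3 -> r1=0xad
body[3] add  r5, r0, #17 -> r5=0xd6
body[4] add  r2, r0, #61 -> r2=0x02
epilogue: pop r2=0x3d, sp=0x90
r2 is callee-saved -> restored

REG = 0x3d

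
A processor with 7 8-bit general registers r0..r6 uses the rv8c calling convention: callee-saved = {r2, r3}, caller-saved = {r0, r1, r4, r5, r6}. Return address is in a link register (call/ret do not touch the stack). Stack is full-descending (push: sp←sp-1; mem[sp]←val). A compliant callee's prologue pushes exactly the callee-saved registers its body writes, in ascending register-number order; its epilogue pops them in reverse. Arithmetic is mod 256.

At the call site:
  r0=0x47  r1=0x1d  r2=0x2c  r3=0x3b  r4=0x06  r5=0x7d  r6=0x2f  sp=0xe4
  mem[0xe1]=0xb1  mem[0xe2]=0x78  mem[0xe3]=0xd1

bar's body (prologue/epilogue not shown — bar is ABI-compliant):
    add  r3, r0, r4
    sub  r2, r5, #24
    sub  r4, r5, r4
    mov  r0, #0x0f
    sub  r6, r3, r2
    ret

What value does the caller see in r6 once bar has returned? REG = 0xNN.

prologue: push r2 → mem[0xe3]=0x2c, sp=0xe3
prologue: push r3 → mem[0xe2]=0x3b, sp=0xe2
body[0] add  r3, r0, r4 → r3=0x4d
body[1] sub  r2, r5, #24 → r2=0x65
body[2] sub  r4, r5, r4 → r4=0x77
body[3] mov  r0, #0x0f → r0=0x0f
body[4] sub  r6, r3, r2 → r6=0xe8
epilogue: pop r3=0x3b, sp=0xe3
epilogue: pop r2=0x2c, sp=0xe4
r6 is caller-saved → body value

REG = 0xe8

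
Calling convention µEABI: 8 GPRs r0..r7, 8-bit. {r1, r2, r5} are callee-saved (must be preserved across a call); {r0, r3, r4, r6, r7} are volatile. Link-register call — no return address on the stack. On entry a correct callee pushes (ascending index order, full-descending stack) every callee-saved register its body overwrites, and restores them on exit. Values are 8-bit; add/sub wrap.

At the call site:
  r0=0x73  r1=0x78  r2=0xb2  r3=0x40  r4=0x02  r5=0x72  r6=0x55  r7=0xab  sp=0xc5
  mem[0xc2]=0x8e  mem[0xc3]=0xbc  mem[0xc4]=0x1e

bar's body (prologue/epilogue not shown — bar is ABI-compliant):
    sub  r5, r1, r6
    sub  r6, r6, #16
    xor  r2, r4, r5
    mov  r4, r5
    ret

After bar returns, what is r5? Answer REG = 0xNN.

prologue: push r2 → mem[0xc4]=0xb2, sp=0xc4
prologue: push r5 → mem[0xc3]=0x72, sp=0xc3
body[0] sub  r5, r1, r6 → r5=0x23
body[1] sub  r6, r6, #16 → r6=0x45
body[2] xor  r2, r4, r5 → r2=0x21
body[3] mov  r4, r5 → r4=0x23
epilogue: pop r5=0x72, sp=0xc4
epilogue: pop r2=0xb2, sp=0xc5
r5 is callee-saved → restored

REG = 0x72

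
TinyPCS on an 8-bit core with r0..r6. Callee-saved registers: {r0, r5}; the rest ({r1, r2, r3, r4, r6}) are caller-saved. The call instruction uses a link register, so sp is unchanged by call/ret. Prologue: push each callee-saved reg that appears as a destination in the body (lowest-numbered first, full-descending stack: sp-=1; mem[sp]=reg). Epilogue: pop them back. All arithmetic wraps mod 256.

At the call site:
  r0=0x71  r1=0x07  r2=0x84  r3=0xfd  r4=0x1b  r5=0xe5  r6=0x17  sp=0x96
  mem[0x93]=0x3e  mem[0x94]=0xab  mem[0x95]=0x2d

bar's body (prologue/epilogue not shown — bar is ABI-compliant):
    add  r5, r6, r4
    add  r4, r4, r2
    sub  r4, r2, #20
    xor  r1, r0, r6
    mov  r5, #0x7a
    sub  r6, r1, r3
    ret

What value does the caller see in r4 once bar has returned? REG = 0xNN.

prologue: push r5 → mem[0x95]=0xe5, sp=0x95
body[0] add  r5, r6, r4 → r5=0x32
body[1] add  r4, r4, r2 → r4=0x9f
body[2] sub  r4, r2, #20 → r4=0x70
body[3] xor  r1, r0, r6 → r1=0x66
body[4] mov  r5, #0x7a → r5=0x7a
body[5] sub  r6, r1, r3 → r6=0x69
epilogue: pop r5=0xe5, sp=0x96
r4 is caller-saved → body value

REG = 0x70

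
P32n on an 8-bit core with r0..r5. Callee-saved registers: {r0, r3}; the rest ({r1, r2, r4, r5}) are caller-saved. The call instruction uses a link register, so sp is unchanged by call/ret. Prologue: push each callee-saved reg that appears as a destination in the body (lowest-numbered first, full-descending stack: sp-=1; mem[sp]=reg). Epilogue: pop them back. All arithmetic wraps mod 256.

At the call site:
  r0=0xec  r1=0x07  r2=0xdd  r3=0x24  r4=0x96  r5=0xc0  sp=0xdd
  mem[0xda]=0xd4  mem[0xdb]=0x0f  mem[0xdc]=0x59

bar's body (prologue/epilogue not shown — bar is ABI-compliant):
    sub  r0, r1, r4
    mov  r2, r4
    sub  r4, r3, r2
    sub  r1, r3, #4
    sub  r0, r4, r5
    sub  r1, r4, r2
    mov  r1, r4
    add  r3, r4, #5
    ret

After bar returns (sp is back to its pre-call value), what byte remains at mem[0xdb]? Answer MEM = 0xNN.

prologue: push r0 → mem[0xdc]=0xec, sp=0xdc
prologue: push r3 → mem[0xdb]=0x24, sp=0xdb
body[0] sub  r0, r1, r4 → r0=0x71
body[1] mov  r2, r4 → r2=0x96
body[2] sub  r4, r3, r2 → r4=0x8e
body[3] sub  r1, r3, #4 → r1=0x20
body[4] sub  r0, r4, r5 → r0=0xce
body[5] sub  r1, r4, r2 → r1=0xf8
body[6] mov  r1, r4 → r1=0x8e
body[7] add  r3, r4, #5 → r3=0x93
epilogue: pop r3=0x24, sp=0xdc
epilogue: pop r0=0xec, sp=0xdd
prologue pushed ['r0', 'r3'] at ['0xdc', '0xdb']

MEM = 0x24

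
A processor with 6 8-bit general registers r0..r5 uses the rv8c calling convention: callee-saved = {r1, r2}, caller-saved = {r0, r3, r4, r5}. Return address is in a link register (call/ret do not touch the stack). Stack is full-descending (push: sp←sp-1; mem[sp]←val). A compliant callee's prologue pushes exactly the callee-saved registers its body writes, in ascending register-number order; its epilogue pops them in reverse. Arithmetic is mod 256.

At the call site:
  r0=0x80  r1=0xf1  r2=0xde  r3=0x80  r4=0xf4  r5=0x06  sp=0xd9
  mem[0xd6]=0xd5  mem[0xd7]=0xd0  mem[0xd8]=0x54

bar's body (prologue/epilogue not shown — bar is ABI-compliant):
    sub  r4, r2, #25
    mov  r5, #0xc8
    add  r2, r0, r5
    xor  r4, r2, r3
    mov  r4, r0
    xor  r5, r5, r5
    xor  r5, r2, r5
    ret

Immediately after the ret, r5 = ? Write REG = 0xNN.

REG = 0x48

prologue: push r2 → mem[0xd8]=0xde, sp=0xd8
body[0] sub  r4, r2, #25 → r4=0xc5
body[1] mov  r5, #0xc8 → r5=0xc8
body[2] add  r2, r0, r5 → r2=0x48
body[3] xor  r4, r2, r3 → r4=0xc8
body[4] mov  r4, r0 → r4=0x80
body[5] xor  r5, r5, r5 → r5=0x00
body[6] xor  r5, r2, r5 → r5=0x48
epilogue: pop r2=0xde, sp=0xd9
r5 is caller-saved → body value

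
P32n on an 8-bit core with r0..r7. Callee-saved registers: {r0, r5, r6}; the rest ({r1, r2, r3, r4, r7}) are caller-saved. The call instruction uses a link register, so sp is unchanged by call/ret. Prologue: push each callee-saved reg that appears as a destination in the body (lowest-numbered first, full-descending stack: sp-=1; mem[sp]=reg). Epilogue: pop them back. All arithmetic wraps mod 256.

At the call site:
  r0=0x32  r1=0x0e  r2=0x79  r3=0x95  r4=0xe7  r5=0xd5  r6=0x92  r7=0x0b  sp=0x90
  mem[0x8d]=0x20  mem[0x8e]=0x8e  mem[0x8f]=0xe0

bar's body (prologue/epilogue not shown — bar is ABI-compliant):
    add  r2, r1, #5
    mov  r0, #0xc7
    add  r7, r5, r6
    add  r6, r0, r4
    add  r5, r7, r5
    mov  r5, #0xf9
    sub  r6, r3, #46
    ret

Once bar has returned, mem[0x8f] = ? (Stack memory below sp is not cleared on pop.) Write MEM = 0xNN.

prologue: push r0 -> mem[0x8f]=0x32, sp=0x8f
prologue: push r5 -> mem[0x8e]=0xd5, sp=0x8e
prologue: push r6 -> mem[0x8d]=0x92, sp=0x8d
body[0] add  r2, r1, #5 -> r2=0x13
body[1] mov  r0, #0xc7 -> r0=0xc7
body[2] add  r7, r5, r6 -> r7=0x67
body[3] add  r6, r0, r4 -> r6=0xae
body[4] add  r5, r7, r5 -> r5=0x3c
body[5] mov  r5, #0xf9 -> r5=0xf9
body[6] sub  r6, r3, #46 -> r6=0x67
epilogue: pop r6=0x92, sp=0x8e
epilogue: pop r5=0xd5, sp=0x8f
epilogue: pop r0=0x32, sp=0x90
prologue pushed ['r0', 'r5', 'r6'] at ['0x8f', '0x8e', '0x8d']

MEM = 0x32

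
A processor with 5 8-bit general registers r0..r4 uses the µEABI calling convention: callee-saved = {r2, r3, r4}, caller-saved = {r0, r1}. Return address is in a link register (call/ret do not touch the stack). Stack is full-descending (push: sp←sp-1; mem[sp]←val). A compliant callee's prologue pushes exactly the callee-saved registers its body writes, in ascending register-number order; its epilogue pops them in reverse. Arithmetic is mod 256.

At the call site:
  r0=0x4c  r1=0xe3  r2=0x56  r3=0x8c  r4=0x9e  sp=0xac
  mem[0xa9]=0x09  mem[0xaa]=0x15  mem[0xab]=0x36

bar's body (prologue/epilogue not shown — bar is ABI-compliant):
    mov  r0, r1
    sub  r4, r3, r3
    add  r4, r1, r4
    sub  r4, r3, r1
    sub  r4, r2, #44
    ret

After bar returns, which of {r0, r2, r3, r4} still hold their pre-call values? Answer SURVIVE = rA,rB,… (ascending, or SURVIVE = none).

SURVIVE = r2,r3,r4

prologue: push r4 -> mem[0xab]=0x9e, sp=0xab
body[0] mov  r0, r1 -> r0=0xe3
body[1] sub  r4, r3, r3 -> r4=0x00
body[2] add  r4, r1, r4 -> r4=0xe3
body[3] sub  r4, r3, r1 -> r4=0xa9
body[4] sub  r4, r2, #44 -> r4=0x2a
epilogue: pop r4=0x9e, sp=0xac
r0: caller-saved, written=True
r2: callee-saved, written=False
r3: callee-saved, written=False
r4: callee-saved, written=True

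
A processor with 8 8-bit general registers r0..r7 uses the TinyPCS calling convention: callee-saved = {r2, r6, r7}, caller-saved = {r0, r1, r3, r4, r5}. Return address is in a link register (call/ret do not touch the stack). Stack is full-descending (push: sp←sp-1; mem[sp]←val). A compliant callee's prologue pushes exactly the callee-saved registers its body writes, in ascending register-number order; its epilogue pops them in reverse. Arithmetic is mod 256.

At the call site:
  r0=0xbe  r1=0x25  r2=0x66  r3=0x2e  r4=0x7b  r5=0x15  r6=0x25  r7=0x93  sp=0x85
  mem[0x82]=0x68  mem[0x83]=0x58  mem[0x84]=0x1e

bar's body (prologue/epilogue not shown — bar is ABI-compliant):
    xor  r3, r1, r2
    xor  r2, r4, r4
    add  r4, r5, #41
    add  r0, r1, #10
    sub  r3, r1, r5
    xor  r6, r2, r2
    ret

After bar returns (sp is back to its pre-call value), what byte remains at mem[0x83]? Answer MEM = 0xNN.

MEM = 0x25

prologue: push r2 -> mem[0x84]=0x66, sp=0x84
prologue: push r6 -> mem[0x83]=0x25, sp=0x83
body[0] xor  r3, r1, r2 -> r3=0x43
body[1] xor  r2, r4, r4 -> r2=0x00
body[2] add  r4, r5, #41 -> r4=0x3e
body[3] add  r0, r1, #10 -> r0=0x2f
body[4] sub  r3, r1, r5 -> r3=0x10
body[5] xor  r6, r2, r2 -> r6=0x00
epilogue: pop r6=0x25, sp=0x84
epilogue: pop r2=0x66, sp=0x85
prologue pushed ['r2', 'r6'] at ['0x84', '0x83']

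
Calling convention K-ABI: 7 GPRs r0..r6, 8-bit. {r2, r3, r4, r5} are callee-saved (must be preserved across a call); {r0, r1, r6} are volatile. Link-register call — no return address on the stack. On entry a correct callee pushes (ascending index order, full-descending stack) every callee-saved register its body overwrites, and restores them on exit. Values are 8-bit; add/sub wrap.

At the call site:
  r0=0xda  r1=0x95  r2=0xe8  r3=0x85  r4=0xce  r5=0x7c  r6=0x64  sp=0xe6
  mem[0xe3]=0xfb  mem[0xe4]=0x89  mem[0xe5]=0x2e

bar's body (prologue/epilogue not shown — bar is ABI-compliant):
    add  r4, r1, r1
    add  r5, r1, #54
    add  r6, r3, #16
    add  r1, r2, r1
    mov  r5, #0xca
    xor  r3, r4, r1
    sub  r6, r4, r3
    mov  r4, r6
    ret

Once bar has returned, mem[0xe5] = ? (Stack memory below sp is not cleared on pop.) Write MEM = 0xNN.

MEM = 0x85

prologue: push r3 -> mem[0xe5]=0x85, sp=0xe5
prologue: push r4 -> mem[0xe4]=0xce, sp=0xe4
prologue: push r5 -> mem[0xe3]=0x7c, sp=0xe3
body[0] add  r4, r1, r1 -> r4=0x2a
body[1] add  r5, r1, #54 -> r5=0xcb
body[2] add  r6, r3, #16 -> r6=0x95
body[3] add  r1, r2, r1 -> r1=0x7d
body[4] mov  r5, #0xca -> r5=0xca
body[5] xor  r3, r4, r1 -> r3=0x57
body[6] sub  r6, r4, r3 -> r6=0xd3
body[7] mov  r4, r6 -> r4=0xd3
epilogue: pop r5=0x7c, sp=0xe4
epilogue: pop r4=0xce, sp=0xe5
epilogue: pop r3=0x85, sp=0xe6
prologue pushed ['r3', 'r4', 'r5'] at ['0xe5', '0xe4', '0xe3']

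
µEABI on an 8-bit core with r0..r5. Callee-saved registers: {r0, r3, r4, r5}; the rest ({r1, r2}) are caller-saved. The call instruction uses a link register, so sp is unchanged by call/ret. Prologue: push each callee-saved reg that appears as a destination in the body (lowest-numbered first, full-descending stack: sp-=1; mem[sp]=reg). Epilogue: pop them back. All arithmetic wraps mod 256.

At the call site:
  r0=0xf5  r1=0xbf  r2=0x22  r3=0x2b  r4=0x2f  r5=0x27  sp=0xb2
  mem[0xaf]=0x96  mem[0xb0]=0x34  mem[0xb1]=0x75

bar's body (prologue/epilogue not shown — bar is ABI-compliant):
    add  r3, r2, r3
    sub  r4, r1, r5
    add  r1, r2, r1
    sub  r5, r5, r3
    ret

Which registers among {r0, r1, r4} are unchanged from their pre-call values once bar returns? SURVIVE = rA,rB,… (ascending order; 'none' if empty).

prologue: push r3 → mem[0xb1]=0x2b, sp=0xb1
prologue: push r4 → mem[0xb0]=0x2f, sp=0xb0
prologue: push r5 → mem[0xaf]=0x27, sp=0xaf
body[0] add  r3, r2, r3 → r3=0x4d
body[1] sub  r4, r1, r5 → r4=0x98
body[2] add  r1, r2, r1 → r1=0xe1
body[3] sub  r5, r5, r3 → r5=0xda
epilogue: pop r5=0x27, sp=0xb0
epilogue: pop r4=0x2f, sp=0xb1
epilogue: pop r3=0x2b, sp=0xb2
r0: callee-saved, written=False
r1: caller-saved, written=True
r4: callee-saved, written=True

SURVIVE = r0,r4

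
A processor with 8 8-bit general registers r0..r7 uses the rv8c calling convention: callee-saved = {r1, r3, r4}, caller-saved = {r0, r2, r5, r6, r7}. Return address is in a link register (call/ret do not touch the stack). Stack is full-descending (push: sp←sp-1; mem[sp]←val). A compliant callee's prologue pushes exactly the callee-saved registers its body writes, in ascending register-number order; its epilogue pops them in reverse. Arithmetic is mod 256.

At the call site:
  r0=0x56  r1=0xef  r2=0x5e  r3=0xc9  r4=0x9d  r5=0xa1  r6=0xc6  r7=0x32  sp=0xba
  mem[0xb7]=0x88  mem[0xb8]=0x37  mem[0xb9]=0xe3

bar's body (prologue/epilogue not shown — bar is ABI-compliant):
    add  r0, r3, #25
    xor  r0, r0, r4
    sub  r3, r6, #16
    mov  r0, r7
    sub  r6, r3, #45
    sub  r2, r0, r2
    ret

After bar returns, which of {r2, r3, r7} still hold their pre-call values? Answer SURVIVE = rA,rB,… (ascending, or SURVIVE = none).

SURVIVE = r3,r7

prologue: push r3 -> mem[0xb9]=0xc9, sp=0xb9
body[0] add  r0, r3, #25 -> r0=0xe2
body[1] xor  r0, r0, r4 -> r0=0x7f
body[2] sub  r3, r6, #16 -> r3=0xb6
body[3] mov  r0, r7 -> r0=0x32
body[4] sub  r6, r3, #45 -> r6=0x89
body[5] sub  r2, r0, r2 -> r2=0xd4
epilogue: pop r3=0xc9, sp=0xba
r2: caller-saved, written=True
r3: callee-saved, written=True
r7: caller-saved, written=False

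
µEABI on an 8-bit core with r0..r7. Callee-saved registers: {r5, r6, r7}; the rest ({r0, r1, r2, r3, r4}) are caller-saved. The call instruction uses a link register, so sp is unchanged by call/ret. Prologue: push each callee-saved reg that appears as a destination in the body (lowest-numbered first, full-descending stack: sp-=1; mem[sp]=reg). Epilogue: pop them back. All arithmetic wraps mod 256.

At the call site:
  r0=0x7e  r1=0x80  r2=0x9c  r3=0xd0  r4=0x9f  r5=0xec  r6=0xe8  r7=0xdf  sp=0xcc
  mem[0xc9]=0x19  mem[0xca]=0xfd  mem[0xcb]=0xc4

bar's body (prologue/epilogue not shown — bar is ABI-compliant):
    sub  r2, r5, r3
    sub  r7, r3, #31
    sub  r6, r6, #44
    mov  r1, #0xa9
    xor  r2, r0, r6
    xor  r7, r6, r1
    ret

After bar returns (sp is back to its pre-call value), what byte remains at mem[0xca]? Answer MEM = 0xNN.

MEM = 0xdf

prologue: push r6 → mem[0xcb]=0xe8, sp=0xcb
prologue: push r7 → mem[0xca]=0xdf, sp=0xca
body[0] sub  r2, r5, r3 → r2=0x1c
body[1] sub  r7, r3, #31 → r7=0xb1
body[2] sub  r6, r6, #44 → r6=0xbc
body[3] mov  r1, #0xa9 → r1=0xa9
body[4] xor  r2, r0, r6 → r2=0xc2
body[5] xor  r7, r6, r1 → r7=0x15
epilogue: pop r7=0xdf, sp=0xcb
epilogue: pop r6=0xe8, sp=0xcc
prologue pushed ['r6', 'r7'] at ['0xcb', '0xca']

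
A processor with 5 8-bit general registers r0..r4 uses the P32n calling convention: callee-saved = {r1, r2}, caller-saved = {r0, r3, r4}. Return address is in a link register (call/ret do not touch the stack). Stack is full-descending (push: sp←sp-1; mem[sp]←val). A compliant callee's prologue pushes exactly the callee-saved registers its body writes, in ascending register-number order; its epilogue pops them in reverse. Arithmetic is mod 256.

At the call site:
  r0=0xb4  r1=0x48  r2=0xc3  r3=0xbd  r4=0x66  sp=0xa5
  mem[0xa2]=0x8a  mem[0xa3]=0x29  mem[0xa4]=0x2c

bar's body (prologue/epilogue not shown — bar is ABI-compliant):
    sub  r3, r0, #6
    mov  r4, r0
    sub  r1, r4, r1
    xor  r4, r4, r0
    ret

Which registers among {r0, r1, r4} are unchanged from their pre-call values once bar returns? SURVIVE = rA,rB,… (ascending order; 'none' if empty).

prologue: push r1 → mem[0xa4]=0x48, sp=0xa4
body[0] sub  r3, r0, #6 → r3=0xae
body[1] mov  r4, r0 → r4=0xb4
body[2] sub  r1, r4, r1 → r1=0x6c
body[3] xor  r4, r4, r0 → r4=0x00
epilogue: pop r1=0x48, sp=0xa5
r0: caller-saved, written=False
r1: callee-saved, written=True
r4: caller-saved, written=True

SURVIVE = r0,r1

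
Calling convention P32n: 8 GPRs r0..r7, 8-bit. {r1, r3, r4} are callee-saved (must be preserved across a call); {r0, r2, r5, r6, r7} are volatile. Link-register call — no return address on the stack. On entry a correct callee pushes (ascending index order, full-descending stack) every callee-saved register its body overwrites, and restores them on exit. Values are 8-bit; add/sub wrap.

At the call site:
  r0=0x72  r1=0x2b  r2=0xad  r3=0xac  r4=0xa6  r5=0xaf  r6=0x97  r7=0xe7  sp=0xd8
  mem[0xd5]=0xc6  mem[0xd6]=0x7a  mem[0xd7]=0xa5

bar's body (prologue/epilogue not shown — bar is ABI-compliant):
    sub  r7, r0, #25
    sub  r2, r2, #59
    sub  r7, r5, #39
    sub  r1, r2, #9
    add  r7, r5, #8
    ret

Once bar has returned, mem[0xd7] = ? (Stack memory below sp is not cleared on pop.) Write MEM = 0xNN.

prologue: push r1 -> mem[0xd7]=0x2b, sp=0xd7
body[0] sub  r7, r0, #25 -> r7=0x59
body[1] sub  r2, r2, #59 -> r2=0x72
body[2] sub  r7, r5, #39 -> r7=0x88
body[3] sub  r1, r2, #9 -> r1=0x69
body[4] add  r7, r5, #8 -> r7=0xb7
epilogue: pop r1=0x2b, sp=0xd8
prologue pushed ['r1'] at ['0xd7']

MEM = 0x2b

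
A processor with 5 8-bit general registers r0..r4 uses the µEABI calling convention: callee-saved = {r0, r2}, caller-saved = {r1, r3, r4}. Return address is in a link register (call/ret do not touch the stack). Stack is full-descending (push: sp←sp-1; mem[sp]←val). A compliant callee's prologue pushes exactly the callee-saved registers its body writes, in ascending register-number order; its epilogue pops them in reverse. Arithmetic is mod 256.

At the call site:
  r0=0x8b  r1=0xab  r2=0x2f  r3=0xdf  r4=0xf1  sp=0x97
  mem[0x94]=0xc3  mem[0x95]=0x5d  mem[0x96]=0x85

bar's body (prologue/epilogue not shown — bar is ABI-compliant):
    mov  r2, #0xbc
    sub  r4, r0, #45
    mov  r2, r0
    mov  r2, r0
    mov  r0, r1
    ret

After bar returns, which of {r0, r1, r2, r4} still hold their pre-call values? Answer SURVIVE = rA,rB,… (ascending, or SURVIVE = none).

SURVIVE = r0,r1,r2

prologue: push r0 → mem[0x96]=0x8b, sp=0x96
prologue: push r2 → mem[0x95]=0x2f, sp=0x95
body[0] mov  r2, #0xbc → r2=0xbc
body[1] sub  r4, r0, #45 → r4=0x5e
body[2] mov  r2, r0 → r2=0x8b
body[3] mov  r2, r0 → r2=0x8b
body[4] mov  r0, r1 → r0=0xab
epilogue: pop r2=0x2f, sp=0x96
epilogue: pop r0=0x8b, sp=0x97
r0: callee-saved, written=True
r1: caller-saved, written=False
r2: callee-saved, written=True
r4: caller-saved, written=True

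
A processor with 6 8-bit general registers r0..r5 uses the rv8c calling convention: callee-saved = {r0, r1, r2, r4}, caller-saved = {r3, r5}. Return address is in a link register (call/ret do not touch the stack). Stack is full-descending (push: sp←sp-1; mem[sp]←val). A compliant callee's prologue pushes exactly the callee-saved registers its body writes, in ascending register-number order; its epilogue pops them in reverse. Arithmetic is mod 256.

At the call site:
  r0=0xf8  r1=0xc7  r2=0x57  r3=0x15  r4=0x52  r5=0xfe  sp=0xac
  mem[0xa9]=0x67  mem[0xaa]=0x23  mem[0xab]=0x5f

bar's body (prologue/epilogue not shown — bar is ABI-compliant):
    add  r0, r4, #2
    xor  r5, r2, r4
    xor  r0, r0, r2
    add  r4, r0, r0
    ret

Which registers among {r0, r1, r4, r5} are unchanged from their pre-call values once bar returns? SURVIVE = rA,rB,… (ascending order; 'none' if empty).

SURVIVE = r0,r1,r4

prologue: push r0 → mem[0xab]=0xf8, sp=0xab
prologue: push r4 → mem[0xaa]=0x52, sp=0xaa
body[0] add  r0, r4, #2 → r0=0x54
body[1] xor  r5, r2, r4 → r5=0x05
body[2] xor  r0, r0, r2 → r0=0x03
body[3] add  r4, r0, r0 → r4=0x06
epilogue: pop r4=0x52, sp=0xab
epilogue: pop r0=0xf8, sp=0xac
r0: callee-saved, written=True
r1: callee-saved, written=False
r4: callee-saved, written=True
r5: caller-saved, written=True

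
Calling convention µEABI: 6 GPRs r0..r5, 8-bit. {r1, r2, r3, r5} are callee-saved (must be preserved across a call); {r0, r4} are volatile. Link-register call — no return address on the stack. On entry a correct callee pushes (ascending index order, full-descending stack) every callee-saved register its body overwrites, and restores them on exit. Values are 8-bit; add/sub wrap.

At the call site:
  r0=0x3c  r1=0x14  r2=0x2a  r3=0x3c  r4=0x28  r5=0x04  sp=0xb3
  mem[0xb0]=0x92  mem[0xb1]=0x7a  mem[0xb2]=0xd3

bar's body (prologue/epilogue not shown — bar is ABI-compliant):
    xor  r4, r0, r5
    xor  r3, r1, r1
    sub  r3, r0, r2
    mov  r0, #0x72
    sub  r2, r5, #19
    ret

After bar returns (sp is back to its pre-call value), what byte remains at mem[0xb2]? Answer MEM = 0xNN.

MEM = 0x2a

prologue: push r2 -> mem[0xb2]=0x2a, sp=0xb2
prologue: push r3 -> mem[0xb1]=0x3c, sp=0xb1
body[0] xor  r4, r0, r5 -> r4=0x38
body[1] xor  r3, r1, r1 -> r3=0x00
body[2] sub  r3, r0, r2 -> r3=0x12
body[3] mov  r0, #0x72 -> r0=0x72
body[4] sub  r2, r5, #19 -> r2=0xf1
epilogue: pop r3=0x3c, sp=0xb2
epilogue: pop r2=0x2a, sp=0xb3
prologue pushed ['r2', 'r3'] at ['0xb2', '0xb1']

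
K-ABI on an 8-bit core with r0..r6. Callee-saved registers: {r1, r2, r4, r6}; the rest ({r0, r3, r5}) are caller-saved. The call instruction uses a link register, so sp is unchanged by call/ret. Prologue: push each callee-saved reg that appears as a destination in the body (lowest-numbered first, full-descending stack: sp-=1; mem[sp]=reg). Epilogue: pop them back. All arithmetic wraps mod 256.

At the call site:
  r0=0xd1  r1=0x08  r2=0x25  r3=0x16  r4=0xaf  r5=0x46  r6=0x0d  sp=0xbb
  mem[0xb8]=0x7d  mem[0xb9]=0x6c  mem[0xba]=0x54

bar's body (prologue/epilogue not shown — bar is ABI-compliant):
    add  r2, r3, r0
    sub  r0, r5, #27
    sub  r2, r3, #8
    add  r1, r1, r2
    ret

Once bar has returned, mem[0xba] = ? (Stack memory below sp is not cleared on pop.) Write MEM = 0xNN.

prologue: push r1 -> mem[0xba]=0x08, sp=0xba
prologue: push r2 -> mem[0xb9]=0x25, sp=0xb9
body[0] add  r2, r3, r0 -> r2=0xe7
body[1] sub  r0, r5, #27 -> r0=0x2b
body[2] sub  r2, r3, #8 -> r2=0x0e
body[3] add  r1, r1, r2 -> r1=0x16
epilogue: pop r2=0x25, sp=0xba
epilogue: pop r1=0x08, sp=0xbb
prologue pushed ['r1', 'r2'] at ['0xba', '0xb9']

MEM = 0x08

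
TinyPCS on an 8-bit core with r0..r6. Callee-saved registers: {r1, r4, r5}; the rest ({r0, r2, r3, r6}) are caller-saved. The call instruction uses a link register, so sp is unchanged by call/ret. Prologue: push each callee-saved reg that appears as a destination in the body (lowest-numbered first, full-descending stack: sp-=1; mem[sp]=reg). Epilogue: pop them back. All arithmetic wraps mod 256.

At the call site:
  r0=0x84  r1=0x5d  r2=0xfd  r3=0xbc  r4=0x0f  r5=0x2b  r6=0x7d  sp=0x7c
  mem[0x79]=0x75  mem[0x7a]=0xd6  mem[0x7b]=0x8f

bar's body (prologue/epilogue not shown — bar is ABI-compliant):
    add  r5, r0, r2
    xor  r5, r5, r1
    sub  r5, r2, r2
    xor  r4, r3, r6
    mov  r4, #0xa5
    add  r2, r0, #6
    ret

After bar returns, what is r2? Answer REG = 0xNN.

prologue: push r4 → mem[0x7b]=0x0f, sp=0x7b
prologue: push r5 → mem[0x7a]=0x2b, sp=0x7a
body[0] add  r5, r0, r2 → r5=0x81
body[1] xor  r5, r5, r1 → r5=0xdc
body[2] sub  r5, r2, r2 → r5=0x00
body[3] xor  r4, r3, r6 → r4=0xc1
body[4] mov  r4, #0xa5 → r4=0xa5
body[5] add  r2, r0, #6 → r2=0x8a
epilogue: pop r5=0x2b, sp=0x7b
epilogue: pop r4=0x0f, sp=0x7c
r2 is caller-saved → body value

REG = 0x8a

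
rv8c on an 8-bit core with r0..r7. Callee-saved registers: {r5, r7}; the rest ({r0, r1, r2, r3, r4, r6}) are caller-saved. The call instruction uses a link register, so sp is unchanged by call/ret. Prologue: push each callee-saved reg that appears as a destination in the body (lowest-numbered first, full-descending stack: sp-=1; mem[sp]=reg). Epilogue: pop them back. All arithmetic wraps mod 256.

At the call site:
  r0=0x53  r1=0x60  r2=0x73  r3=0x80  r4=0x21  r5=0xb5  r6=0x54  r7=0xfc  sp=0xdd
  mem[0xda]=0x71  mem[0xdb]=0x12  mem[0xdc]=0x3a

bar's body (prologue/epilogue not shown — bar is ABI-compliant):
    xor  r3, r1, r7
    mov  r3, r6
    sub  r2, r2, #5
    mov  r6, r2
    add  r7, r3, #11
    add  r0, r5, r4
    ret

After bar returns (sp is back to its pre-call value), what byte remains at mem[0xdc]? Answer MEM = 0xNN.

MEM = 0xfc

prologue: push r7 -> mem[0xdc]=0xfc, sp=0xdc
body[0] xor  r3, r1, r7 -> r3=0x9c
body[1] mov  r3, r6 -> r3=0x54
body[2] sub  r2, r2, #5 -> r2=0x6e
body[3] mov  r6, r2 -> r6=0x6e
body[4] add  r7, r3, #11 -> r7=0x5f
body[5] add  r0, r5, r4 -> r0=0xd6
epilogue: pop r7=0xfc, sp=0xdd
prologue pushed ['r7'] at ['0xdc']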